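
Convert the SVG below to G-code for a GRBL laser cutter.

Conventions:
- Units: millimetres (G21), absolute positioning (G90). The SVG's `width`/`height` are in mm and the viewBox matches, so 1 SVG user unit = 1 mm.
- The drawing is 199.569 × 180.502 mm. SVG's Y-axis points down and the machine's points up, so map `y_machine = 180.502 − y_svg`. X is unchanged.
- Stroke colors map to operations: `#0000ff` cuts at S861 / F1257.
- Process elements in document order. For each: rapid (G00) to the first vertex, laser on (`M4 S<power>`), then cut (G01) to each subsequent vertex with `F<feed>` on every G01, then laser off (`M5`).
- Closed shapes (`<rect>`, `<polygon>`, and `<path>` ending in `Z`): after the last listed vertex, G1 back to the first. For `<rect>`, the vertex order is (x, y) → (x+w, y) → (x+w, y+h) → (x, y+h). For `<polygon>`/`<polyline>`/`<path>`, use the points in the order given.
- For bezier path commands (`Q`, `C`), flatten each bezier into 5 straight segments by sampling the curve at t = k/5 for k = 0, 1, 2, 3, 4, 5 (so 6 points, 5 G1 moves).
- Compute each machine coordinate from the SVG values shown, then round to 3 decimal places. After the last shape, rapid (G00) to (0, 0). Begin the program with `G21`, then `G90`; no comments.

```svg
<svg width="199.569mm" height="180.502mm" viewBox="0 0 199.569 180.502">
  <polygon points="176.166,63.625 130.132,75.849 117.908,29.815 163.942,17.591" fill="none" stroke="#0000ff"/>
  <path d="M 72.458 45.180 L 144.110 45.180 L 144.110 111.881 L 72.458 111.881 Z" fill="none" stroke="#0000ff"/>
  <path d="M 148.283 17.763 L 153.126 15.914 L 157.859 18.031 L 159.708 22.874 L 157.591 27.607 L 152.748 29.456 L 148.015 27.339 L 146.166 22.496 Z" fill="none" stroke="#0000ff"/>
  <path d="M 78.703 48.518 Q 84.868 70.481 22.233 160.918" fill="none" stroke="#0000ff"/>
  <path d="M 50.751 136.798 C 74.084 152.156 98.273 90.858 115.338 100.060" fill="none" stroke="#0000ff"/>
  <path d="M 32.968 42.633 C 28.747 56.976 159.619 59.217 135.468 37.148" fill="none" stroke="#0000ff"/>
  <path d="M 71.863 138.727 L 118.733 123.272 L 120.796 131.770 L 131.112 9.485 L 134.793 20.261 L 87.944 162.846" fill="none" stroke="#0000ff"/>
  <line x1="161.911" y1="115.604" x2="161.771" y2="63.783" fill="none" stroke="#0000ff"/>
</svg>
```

viewBox `0 0 199.569 180.502` with mm width/height → 1 unit = 1 mm. Flip: y_m = 180.502 − y_svg.

**Shape 1** — `<polygon>` regular polygon, stroke `#0000ff` → cut (S861, F1257). Machine vertices: (176.166,116.877) → (130.132,104.653) → (117.908,150.687) → (163.942,162.911) → (176.166,116.877). Closed: final G1 returns to the first vertex.

**Shape 2** — `<path>` rectangle, stroke `#0000ff` → cut (S861, F1257). Machine vertices: (72.458,135.322) → (144.110,135.322) → (144.110,68.621) → (72.458,68.621) → (72.458,135.322). Closed: final G1 returns to the first vertex.

**Shape 3** — `<path>` regular polygon, stroke `#0000ff` → cut (S861, F1257). Machine vertices: (148.283,162.739) → (153.126,164.588) → (157.859,162.471) → (159.708,157.628) → (157.591,152.895) → (152.748,151.046) → (148.015,153.163) → (146.166,158.006) → (148.283,162.739). Closed: final G1 returns to the first vertex.

**Shape 4** — `<path>` quadratic bezier, stroke `#0000ff` → cut (S861, F1257). Control points (SVG): P0=(78.703,48.518), P1=(84.868,70.481), P2=(22.233,160.918); sampled at t=k/5. Machine vertices: (78.703,131.984) → (78.417,120.460) → (72.627,103.458) → (61.333,80.978) → (44.535,53.020) → (22.233,19.584). Open path.

**Shape 5** — `<path>` cubic bezier, stroke `#0000ff` → cut (S861, F1257). Control points (SVG): P0=(50.751,136.798), P1=(74.084,152.156), P2=(98.273,90.858), P3=(115.338,100.060); sampled at t=k/5. Machine vertices: (50.751,43.704) → (64.790,42.511) → (78.651,52.651) → (91.951,67.062) → (104.308,78.680) → (115.338,80.442). Open path.

**Shape 6** — `<path>` cubic bezier, stroke `#0000ff` → cut (S861, F1257). Control points (SVG): P0=(32.968,42.633), P1=(28.747,56.976), P2=(159.619,59.217), P3=(135.468,37.148); sampled at t=k/5. Machine vertices: (32.968,137.869) → (44.326,130.813) → (74.180,127.248) → (108.606,127.759) → (133.677,132.932) → (135.468,143.354). Open path.

**Shape 7** — `<path>` open polyline, stroke `#0000ff` → cut (S861, F1257). Machine vertices: (71.863,41.775) → (118.733,57.230) → (120.796,48.732) → (131.112,171.017) → (134.793,160.241) → (87.944,17.656). Open path.

**Shape 8** — `<line>` line segment, stroke `#0000ff` → cut (S861, F1257). Machine vertices: (161.911,64.898) → (161.771,116.719). Open path.

G21
G90
G00 X176.166 Y116.877
M4 S861
G01 X130.132 Y104.653 F1257
G01 X117.908 Y150.687 F1257
G01 X163.942 Y162.911 F1257
G01 X176.166 Y116.877 F1257
M5
G00 X72.458 Y135.322
M4 S861
G01 X144.110 Y135.322 F1257
G01 X144.110 Y68.621 F1257
G01 X72.458 Y68.621 F1257
G01 X72.458 Y135.322 F1257
M5
G00 X148.283 Y162.739
M4 S861
G01 X153.126 Y164.588 F1257
G01 X157.859 Y162.471 F1257
G01 X159.708 Y157.628 F1257
G01 X157.591 Y152.895 F1257
G01 X152.748 Y151.046 F1257
G01 X148.015 Y153.163 F1257
G01 X146.166 Y158.006 F1257
G01 X148.283 Y162.739 F1257
M5
G00 X78.703 Y131.984
M4 S861
G01 X78.417 Y120.460 F1257
G01 X72.627 Y103.458 F1257
G01 X61.333 Y80.978 F1257
G01 X44.535 Y53.020 F1257
G01 X22.233 Y19.584 F1257
M5
G00 X50.751 Y43.704
M4 S861
G01 X64.790 Y42.511 F1257
G01 X78.651 Y52.651 F1257
G01 X91.951 Y67.062 F1257
G01 X104.308 Y78.680 F1257
G01 X115.338 Y80.442 F1257
M5
G00 X32.968 Y137.869
M4 S861
G01 X44.326 Y130.813 F1257
G01 X74.180 Y127.248 F1257
G01 X108.606 Y127.759 F1257
G01 X133.677 Y132.932 F1257
G01 X135.468 Y143.354 F1257
M5
G00 X71.863 Y41.775
M4 S861
G01 X118.733 Y57.230 F1257
G01 X120.796 Y48.732 F1257
G01 X131.112 Y171.017 F1257
G01 X134.793 Y160.241 F1257
G01 X87.944 Y17.656 F1257
M5
G00 X161.911 Y64.898
M4 S861
G01 X161.771 Y116.719 F1257
M5
G00 X0.000 Y0.000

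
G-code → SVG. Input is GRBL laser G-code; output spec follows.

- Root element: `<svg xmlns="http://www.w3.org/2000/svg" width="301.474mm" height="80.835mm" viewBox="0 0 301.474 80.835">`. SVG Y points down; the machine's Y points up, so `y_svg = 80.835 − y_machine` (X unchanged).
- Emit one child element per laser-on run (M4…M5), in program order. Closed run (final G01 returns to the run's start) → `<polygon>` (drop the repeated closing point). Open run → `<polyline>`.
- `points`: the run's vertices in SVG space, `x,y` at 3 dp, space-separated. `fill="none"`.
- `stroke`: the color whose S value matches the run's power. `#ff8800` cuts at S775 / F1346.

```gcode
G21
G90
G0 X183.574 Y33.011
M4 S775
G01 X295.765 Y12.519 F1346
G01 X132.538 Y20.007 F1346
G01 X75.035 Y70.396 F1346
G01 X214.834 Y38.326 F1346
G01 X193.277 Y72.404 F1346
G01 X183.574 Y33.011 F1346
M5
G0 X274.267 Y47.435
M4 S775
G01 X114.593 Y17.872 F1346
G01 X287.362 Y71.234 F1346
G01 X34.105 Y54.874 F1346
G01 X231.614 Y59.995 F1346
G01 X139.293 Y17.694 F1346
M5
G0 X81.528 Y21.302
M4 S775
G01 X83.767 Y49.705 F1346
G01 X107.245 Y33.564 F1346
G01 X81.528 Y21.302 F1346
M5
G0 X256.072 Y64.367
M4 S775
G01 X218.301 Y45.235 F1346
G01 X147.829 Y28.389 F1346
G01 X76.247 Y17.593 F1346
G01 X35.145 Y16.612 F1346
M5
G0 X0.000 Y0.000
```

y_svg = 80.835 − y_m. Every run uses S775, so all elements get stroke `#ff8800` (cut).

[1] closed run; points: 183.574,47.824 295.765,68.316 132.538,60.828 75.035,10.439 214.834,42.509 193.277,8.431

[2] open run; points: 274.267,33.400 114.593,62.963 287.362,9.601 34.105,25.961 231.614,20.840 139.293,63.141

[3] closed run; points: 81.528,59.533 83.767,31.130 107.245,47.271

[4] open run; points: 256.072,16.468 218.301,35.600 147.829,52.446 76.247,63.242 35.145,64.223

<svg xmlns="http://www.w3.org/2000/svg" width="301.474mm" height="80.835mm" viewBox="0 0 301.474 80.835">
  <polygon points="183.574,47.824 295.765,68.316 132.538,60.828 75.035,10.439 214.834,42.509 193.277,8.431" fill="none" stroke="#ff8800"/>
  <polyline points="274.267,33.400 114.593,62.963 287.362,9.601 34.105,25.961 231.614,20.840 139.293,63.141" fill="none" stroke="#ff8800"/>
  <polygon points="81.528,59.533 83.767,31.130 107.245,47.271" fill="none" stroke="#ff8800"/>
  <polyline points="256.072,16.468 218.301,35.600 147.829,52.446 76.247,63.242 35.145,64.223" fill="none" stroke="#ff8800"/>
</svg>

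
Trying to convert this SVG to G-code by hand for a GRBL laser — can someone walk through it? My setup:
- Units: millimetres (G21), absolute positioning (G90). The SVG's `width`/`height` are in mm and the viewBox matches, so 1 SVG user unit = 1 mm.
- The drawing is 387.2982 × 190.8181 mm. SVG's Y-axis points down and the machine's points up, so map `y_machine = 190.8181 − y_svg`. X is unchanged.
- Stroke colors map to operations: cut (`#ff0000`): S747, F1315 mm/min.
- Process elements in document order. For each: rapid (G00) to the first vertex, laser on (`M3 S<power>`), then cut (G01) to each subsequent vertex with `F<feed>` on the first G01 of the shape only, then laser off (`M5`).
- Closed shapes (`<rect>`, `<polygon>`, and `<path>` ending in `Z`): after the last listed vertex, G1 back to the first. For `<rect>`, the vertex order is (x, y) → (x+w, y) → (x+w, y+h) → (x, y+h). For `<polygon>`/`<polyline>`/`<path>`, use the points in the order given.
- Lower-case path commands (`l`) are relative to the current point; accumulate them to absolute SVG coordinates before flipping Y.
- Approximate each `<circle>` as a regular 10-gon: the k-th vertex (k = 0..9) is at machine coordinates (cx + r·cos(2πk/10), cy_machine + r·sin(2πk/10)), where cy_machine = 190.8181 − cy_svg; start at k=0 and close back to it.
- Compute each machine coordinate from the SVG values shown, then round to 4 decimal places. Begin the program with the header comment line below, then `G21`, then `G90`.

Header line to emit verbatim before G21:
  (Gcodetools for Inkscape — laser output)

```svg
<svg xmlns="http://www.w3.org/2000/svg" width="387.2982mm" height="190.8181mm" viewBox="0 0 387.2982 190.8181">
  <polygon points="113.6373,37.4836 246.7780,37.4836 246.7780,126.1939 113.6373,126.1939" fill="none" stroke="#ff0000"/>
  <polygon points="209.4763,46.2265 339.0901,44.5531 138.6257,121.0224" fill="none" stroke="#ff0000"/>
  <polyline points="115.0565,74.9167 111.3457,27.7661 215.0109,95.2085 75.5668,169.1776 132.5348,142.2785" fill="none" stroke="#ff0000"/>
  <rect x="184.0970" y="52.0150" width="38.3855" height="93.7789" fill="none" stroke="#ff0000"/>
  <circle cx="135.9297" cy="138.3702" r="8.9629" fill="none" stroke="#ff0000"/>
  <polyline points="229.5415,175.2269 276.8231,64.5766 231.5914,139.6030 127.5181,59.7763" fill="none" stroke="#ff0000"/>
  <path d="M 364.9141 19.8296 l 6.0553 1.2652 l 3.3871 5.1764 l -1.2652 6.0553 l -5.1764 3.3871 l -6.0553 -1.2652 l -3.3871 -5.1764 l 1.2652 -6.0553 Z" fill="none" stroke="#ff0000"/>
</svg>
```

Since the viewBox matches the mm dimensions, user units are millimetres directly. The only transform is the Y-flip y_m = 190.8181 − y_svg.

Shape 1 is a rectangle drawn with `<polygon>`. Its stroke #ff0000 means cut at S747, F1315. After flipping Y the toolpath is (113.6373,153.3345) → (246.7780,153.3345) → (246.7780,64.6242) → (113.6373,64.6242) → (113.6373,153.3345), returning to the start.

Shape 2 is a closed polygon drawn with `<polygon>`. Its stroke #ff0000 means cut at S747, F1315. After flipping Y the toolpath is (209.4763,144.5916) → (339.0901,146.2650) → (138.6257,69.7957) → (209.4763,144.5916), returning to the start.

Shape 3 is a open polyline drawn with `<polyline>`. Its stroke #ff0000 means cut at S747, F1315. After flipping Y the toolpath is (115.0565,115.9014) → (111.3457,163.0520) → (215.0109,95.6096) → (75.5668,21.6405) → (132.5348,48.5396).

Shape 4 is a rectangle drawn with `<rect>`. Its stroke #ff0000 means cut at S747, F1315. After flipping Y the toolpath is (184.0970,138.8031) → (222.4825,138.8031) → (222.4825,45.0242) → (184.0970,45.0242) → (184.0970,138.8031), returning to the start.

Shape 5 is a circle drawn with `<circle>`. Its stroke #ff0000 means cut at S747, F1315. After flipping Y the toolpath is (144.8926,52.4479) → (143.1808,57.7162) → (138.6994,60.9721) → (133.1600,60.9721) → (128.6786,57.7162) → (126.9668,52.4479) → (128.6786,47.1796) → (133.1600,43.9237) → (138.6994,43.9237) → (143.1808,47.1796) → (144.8926,52.4479), returning to the start.

Shape 6 is a open polyline drawn with `<polyline>`. Its stroke #ff0000 means cut at S747, F1315. After flipping Y the toolpath is (229.5415,15.5912) → (276.8231,126.2415) → (231.5914,51.2151) → (127.5181,131.0418).

Shape 7 is a regular polygon drawn with `<path>`. Its stroke #ff0000 means cut at S747, F1315. After flipping Y the toolpath is (364.9141,170.9885) → (370.9694,169.7233) → (374.3565,164.5469) → (373.0913,158.4916) → (367.9149,155.1045) → (361.8596,156.3697) → (358.4725,161.5461) → (359.7377,167.6014) → (364.9141,170.9885), returning to the start.

(Gcodetools for Inkscape — laser output)
G21
G90
G00 X113.6373 Y153.3345
M3 S747
G01 X246.7780 Y153.3345 F1315
G01 X246.7780 Y64.6242
G01 X113.6373 Y64.6242
G01 X113.6373 Y153.3345
M5
G00 X209.4763 Y144.5916
M3 S747
G01 X339.0901 Y146.2650 F1315
G01 X138.6257 Y69.7957
G01 X209.4763 Y144.5916
M5
G00 X115.0565 Y115.9014
M3 S747
G01 X111.3457 Y163.0520 F1315
G01 X215.0109 Y95.6096
G01 X75.5668 Y21.6405
G01 X132.5348 Y48.5396
M5
G00 X184.0970 Y138.8031
M3 S747
G01 X222.4825 Y138.8031 F1315
G01 X222.4825 Y45.0242
G01 X184.0970 Y45.0242
G01 X184.0970 Y138.8031
M5
G00 X144.8926 Y52.4479
M3 S747
G01 X143.1808 Y57.7162 F1315
G01 X138.6994 Y60.9721
G01 X133.1600 Y60.9721
G01 X128.6786 Y57.7162
G01 X126.9668 Y52.4479
G01 X128.6786 Y47.1796
G01 X133.1600 Y43.9237
G01 X138.6994 Y43.9237
G01 X143.1808 Y47.1796
G01 X144.8926 Y52.4479
M5
G00 X229.5415 Y15.5912
M3 S747
G01 X276.8231 Y126.2415 F1315
G01 X231.5914 Y51.2151
G01 X127.5181 Y131.0418
M5
G00 X364.9141 Y170.9885
M3 S747
G01 X370.9694 Y169.7233 F1315
G01 X374.3565 Y164.5469
G01 X373.0913 Y158.4916
G01 X367.9149 Y155.1045
G01 X361.8596 Y156.3697
G01 X358.4725 Y161.5461
G01 X359.7377 Y167.6014
G01 X364.9141 Y170.9885
M5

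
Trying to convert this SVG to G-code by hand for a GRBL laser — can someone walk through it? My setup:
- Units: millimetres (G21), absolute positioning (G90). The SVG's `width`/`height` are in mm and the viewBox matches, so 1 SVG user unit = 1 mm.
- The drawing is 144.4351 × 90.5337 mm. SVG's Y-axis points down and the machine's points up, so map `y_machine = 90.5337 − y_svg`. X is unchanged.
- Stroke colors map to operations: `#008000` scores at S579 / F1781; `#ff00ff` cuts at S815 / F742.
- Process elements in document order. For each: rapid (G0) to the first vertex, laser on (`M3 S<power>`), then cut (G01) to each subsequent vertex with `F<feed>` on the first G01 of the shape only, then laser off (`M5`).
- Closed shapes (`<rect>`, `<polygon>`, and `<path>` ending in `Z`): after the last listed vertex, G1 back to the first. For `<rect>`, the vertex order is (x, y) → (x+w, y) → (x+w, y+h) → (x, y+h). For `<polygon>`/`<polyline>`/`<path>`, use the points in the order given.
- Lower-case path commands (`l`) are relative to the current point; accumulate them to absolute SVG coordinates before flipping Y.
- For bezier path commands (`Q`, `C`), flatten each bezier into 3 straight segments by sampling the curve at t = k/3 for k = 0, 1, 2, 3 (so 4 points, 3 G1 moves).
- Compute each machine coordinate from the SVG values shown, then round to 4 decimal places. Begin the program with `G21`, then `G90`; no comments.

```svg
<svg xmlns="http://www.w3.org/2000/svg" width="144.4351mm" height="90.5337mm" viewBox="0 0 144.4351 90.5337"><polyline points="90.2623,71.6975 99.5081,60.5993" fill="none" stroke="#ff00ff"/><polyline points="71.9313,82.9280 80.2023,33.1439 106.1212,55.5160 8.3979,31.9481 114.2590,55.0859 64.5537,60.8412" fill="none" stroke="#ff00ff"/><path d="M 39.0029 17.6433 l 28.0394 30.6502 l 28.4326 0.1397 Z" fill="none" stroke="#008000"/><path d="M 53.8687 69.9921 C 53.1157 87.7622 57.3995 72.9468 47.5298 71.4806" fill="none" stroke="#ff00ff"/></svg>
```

G21
G90
G0 X90.2623 Y18.8362
M3 S815
G01 X99.5081 Y29.9344 F742
M5
G0 X71.9313 Y7.6057
M3 S815
G01 X80.2023 Y57.3898 F742
G01 X106.1212 Y35.0177
G01 X8.3979 Y58.5856
G01 X114.2590 Y35.4478
G01 X64.5537 Y29.6925
M5
G0 X39.0029 Y72.8904
M3 S579
G01 X67.0423 Y42.2402 F1781
G01 X95.4749 Y42.1005
G01 X39.0029 Y72.8904
M5
G0 X53.8687 Y20.5416
M3 S815
G01 X54.0839 Y11.9320 F742
G01 X53.3924 Y14.8385
G01 X47.5298 Y19.0531
M5

Since the viewBox matches the mm dimensions, user units are millimetres directly. The only transform is the Y-flip y_m = 90.5337 − y_svg.

Shape 1 is a line segment drawn with `<polyline>`. Its stroke #ff00ff means cut at S815, F742. After flipping Y the toolpath is (90.2623,18.8362) → (99.5081,29.9344).

Shape 2 is a open polyline drawn with `<polyline>`. Its stroke #ff00ff means cut at S815, F742. After flipping Y the toolpath is (71.9313,7.6057) → (80.2023,57.3898) → (106.1212,35.0177) → (8.3979,58.5856) → (114.2590,35.4478) → (64.5537,29.6925).

Shape 3 is a closed polygon drawn with `<path>`. Its stroke #008000 means score at S579, F1781. After flipping Y the toolpath is (39.0029,72.8904) → (67.0423,42.2402) → (95.4749,42.1005) → (39.0029,72.8904), returning to the start.

Shape 4 is a cubic bezier drawn with `<path>`. Its stroke #ff00ff means cut at S815, F742. After flipping Y the toolpath is (53.8687,20.5416) → (54.0839,11.9320) → (53.3924,14.8385) → (47.5298,19.0531).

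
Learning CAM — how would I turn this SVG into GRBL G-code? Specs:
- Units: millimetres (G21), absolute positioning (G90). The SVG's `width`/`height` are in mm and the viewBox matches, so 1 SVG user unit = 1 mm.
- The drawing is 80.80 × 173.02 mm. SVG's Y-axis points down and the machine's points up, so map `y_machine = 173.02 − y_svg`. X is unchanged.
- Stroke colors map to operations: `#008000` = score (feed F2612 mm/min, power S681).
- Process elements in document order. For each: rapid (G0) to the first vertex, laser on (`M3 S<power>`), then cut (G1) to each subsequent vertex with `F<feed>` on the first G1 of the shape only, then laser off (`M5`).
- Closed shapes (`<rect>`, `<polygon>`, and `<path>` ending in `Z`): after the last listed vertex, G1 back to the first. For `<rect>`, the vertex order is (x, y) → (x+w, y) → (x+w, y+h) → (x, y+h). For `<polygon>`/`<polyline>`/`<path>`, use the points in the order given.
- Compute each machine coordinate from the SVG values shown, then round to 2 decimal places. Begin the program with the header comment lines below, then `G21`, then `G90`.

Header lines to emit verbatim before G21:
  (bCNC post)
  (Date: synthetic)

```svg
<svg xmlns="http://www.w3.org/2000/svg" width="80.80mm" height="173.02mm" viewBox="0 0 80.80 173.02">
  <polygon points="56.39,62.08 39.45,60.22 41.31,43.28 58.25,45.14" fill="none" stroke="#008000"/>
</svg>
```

(bCNC post)
(Date: synthetic)
G21
G90
G0 X56.39 Y110.94
M3 S681
G1 X39.45 Y112.80 F2612
G1 X41.31 Y129.74
G1 X58.25 Y127.88
G1 X56.39 Y110.94
M5

1 u = 1 mm; y_m = 173.02 − y.

[1] `<polygon>` regular polygon, #008000→score S681 F2612: (56.39,110.94) → (39.45,112.80) → (41.31,129.74) → (58.25,127.88) → (56.39,110.94) (closed)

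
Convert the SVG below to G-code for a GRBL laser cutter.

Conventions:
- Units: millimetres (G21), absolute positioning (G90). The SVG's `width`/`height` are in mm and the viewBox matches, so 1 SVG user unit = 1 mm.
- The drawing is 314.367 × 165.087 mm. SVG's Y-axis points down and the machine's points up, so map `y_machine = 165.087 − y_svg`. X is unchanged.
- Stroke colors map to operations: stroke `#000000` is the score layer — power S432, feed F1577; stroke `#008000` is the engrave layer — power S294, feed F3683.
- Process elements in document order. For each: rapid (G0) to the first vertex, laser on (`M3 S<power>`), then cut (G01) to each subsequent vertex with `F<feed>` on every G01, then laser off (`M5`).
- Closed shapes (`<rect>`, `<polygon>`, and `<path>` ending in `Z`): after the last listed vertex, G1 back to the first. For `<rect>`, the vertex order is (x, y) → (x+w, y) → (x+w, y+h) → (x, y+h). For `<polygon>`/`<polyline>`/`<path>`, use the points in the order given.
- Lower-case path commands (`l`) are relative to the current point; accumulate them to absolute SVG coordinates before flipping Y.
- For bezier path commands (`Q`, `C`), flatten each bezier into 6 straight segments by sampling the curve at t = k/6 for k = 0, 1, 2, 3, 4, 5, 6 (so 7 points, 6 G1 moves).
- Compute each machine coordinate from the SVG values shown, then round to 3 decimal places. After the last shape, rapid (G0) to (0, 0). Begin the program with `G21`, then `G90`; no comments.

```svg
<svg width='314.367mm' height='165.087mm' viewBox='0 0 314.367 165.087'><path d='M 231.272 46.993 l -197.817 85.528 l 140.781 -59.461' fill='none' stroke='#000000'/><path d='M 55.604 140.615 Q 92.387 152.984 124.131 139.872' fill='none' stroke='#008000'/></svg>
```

G21
G90
G0 X231.272 Y118.094
M3 S432
G01 X33.455 Y32.566 F1577
G01 X174.236 Y92.027 F1577
M5
G0 X55.604 Y24.472
M3 S294
G01 X67.725 Y21.057 F3683
G01 X79.566 Y19.057 F3683
G01 X91.127 Y18.473 F3683
G01 X102.408 Y19.305 F3683
G01 X113.410 Y21.552 F3683
G01 X124.131 Y25.215 F3683
M5
G0 X0.000 Y0.000

viewBox `0 0 314.367 165.087` with mm width/height → 1 unit = 1 mm. Flip: y_m = 165.087 − y_svg.

**Shape 1** — `<path>` open polyline, stroke `#000000` → score (S432, F1577). Machine vertices: (231.272,118.094) → (33.455,32.566) → (174.236,92.027). Open path.

**Shape 2** — `<path>` quadratic bezier, stroke `#008000` → engrave (S294, F3683). Control points (SVG): P0=(55.604,140.615), P1=(92.387,152.984), P2=(124.131,139.872); sampled at t=k/6. Machine vertices: (55.604,24.472) → (67.725,21.057) → (79.566,19.057) → (91.127,18.473) → (102.408,19.305) → (113.410,21.552) → (124.131,25.215). Open path.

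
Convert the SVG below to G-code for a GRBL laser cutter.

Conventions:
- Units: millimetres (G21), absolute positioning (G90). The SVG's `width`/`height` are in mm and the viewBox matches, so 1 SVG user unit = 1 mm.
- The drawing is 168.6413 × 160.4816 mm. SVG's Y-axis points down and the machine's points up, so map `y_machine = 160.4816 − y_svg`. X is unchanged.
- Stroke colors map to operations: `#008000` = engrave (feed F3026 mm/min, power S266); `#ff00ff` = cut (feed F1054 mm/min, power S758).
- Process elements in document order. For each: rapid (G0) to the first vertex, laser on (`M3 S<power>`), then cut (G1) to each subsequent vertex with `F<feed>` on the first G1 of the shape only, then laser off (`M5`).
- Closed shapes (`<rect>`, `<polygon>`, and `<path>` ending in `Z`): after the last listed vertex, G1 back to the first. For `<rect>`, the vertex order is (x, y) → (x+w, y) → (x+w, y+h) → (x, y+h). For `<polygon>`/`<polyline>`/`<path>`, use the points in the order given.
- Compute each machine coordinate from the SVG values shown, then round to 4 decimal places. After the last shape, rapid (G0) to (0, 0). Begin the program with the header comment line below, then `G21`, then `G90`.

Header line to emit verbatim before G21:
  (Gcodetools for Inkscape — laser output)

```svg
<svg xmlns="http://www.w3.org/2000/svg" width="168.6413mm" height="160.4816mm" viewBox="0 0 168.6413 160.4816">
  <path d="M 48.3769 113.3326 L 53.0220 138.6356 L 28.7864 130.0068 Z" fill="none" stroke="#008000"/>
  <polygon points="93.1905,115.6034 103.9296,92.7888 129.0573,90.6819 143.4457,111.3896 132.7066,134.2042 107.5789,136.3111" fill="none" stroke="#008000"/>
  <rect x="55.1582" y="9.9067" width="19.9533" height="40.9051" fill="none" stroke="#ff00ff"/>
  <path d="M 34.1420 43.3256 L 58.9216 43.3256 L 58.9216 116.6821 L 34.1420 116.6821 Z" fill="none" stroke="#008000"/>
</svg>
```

Since the viewBox matches the mm dimensions, user units are millimetres directly. The only transform is the Y-flip y_m = 160.4816 − y_svg.

Shape 1 is a regular polygon drawn with `<path>`. Its stroke #008000 means engrave at S266, F3026. After flipping Y the toolpath is (48.3769,47.1490) → (53.0220,21.8460) → (28.7864,30.4748) → (48.3769,47.1490), returning to the start.

Shape 2 is a regular polygon drawn with `<polygon>`. Its stroke #008000 means engrave at S266, F3026. After flipping Y the toolpath is (93.1905,44.8782) → (103.9296,67.6928) → (129.0573,69.7997) → (143.4457,49.0920) → (132.7066,26.2774) → (107.5789,24.1705) → (93.1905,44.8782), returning to the start.

Shape 3 is a rectangle drawn with `<rect>`. Its stroke #ff00ff means cut at S758, F1054. After flipping Y the toolpath is (55.1582,150.5749) → (75.1115,150.5749) → (75.1115,109.6698) → (55.1582,109.6698) → (55.1582,150.5749), returning to the start.

Shape 4 is a rectangle drawn with `<path>`. Its stroke #008000 means engrave at S266, F3026. After flipping Y the toolpath is (34.1420,117.1560) → (58.9216,117.1560) → (58.9216,43.7995) → (34.1420,43.7995) → (34.1420,117.1560), returning to the start.

(Gcodetools for Inkscape — laser output)
G21
G90
G0 X48.3769 Y47.1490
M3 S266
G1 X53.0220 Y21.8460 F3026
G1 X28.7864 Y30.4748
G1 X48.3769 Y47.1490
M5
G0 X93.1905 Y44.8782
M3 S266
G1 X103.9296 Y67.6928 F3026
G1 X129.0573 Y69.7997
G1 X143.4457 Y49.0920
G1 X132.7066 Y26.2774
G1 X107.5789 Y24.1705
G1 X93.1905 Y44.8782
M5
G0 X55.1582 Y150.5749
M3 S758
G1 X75.1115 Y150.5749 F1054
G1 X75.1115 Y109.6698
G1 X55.1582 Y109.6698
G1 X55.1582 Y150.5749
M5
G0 X34.1420 Y117.1560
M3 S266
G1 X58.9216 Y117.1560 F3026
G1 X58.9216 Y43.7995
G1 X34.1420 Y43.7995
G1 X34.1420 Y117.1560
M5
G0 X0.0000 Y0.0000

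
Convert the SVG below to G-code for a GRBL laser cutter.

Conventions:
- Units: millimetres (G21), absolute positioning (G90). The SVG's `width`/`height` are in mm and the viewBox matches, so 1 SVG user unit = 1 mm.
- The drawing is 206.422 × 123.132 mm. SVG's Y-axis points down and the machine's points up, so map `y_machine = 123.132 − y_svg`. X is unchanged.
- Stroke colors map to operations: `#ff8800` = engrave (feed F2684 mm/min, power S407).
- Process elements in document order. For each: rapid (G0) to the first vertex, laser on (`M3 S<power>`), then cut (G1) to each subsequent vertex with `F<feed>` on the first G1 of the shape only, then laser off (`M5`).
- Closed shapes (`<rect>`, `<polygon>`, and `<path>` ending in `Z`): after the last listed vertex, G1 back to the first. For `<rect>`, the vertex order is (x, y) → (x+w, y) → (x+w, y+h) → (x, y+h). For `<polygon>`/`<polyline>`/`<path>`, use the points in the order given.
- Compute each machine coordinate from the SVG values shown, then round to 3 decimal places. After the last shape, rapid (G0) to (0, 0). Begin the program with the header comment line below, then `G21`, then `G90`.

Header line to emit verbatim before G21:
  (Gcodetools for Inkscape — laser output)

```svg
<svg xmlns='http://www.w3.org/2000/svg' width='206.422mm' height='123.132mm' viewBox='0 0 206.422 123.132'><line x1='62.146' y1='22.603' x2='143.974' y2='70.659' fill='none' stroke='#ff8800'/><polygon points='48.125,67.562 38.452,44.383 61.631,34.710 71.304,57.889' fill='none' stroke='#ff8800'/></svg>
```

1 u = 1 mm; y_m = 123.132 − y.

[1] `<line>` line segment, #ff8800→engrave S407 F2684: (62.146,100.529) → (143.974,52.473)

[2] `<polygon>` regular polygon, #ff8800→engrave S407 F2684: (48.125,55.570) → (38.452,78.749) → (61.631,88.422) → (71.304,65.243) → (48.125,55.570) (closed)

(Gcodetools for Inkscape — laser output)
G21
G90
G0 X62.146 Y100.529
M3 S407
G1 X143.974 Y52.473 F2684
M5
G0 X48.125 Y55.570
M3 S407
G1 X38.452 Y78.749 F2684
G1 X61.631 Y88.422
G1 X71.304 Y65.243
G1 X48.125 Y55.570
M5
G0 X0.000 Y0.000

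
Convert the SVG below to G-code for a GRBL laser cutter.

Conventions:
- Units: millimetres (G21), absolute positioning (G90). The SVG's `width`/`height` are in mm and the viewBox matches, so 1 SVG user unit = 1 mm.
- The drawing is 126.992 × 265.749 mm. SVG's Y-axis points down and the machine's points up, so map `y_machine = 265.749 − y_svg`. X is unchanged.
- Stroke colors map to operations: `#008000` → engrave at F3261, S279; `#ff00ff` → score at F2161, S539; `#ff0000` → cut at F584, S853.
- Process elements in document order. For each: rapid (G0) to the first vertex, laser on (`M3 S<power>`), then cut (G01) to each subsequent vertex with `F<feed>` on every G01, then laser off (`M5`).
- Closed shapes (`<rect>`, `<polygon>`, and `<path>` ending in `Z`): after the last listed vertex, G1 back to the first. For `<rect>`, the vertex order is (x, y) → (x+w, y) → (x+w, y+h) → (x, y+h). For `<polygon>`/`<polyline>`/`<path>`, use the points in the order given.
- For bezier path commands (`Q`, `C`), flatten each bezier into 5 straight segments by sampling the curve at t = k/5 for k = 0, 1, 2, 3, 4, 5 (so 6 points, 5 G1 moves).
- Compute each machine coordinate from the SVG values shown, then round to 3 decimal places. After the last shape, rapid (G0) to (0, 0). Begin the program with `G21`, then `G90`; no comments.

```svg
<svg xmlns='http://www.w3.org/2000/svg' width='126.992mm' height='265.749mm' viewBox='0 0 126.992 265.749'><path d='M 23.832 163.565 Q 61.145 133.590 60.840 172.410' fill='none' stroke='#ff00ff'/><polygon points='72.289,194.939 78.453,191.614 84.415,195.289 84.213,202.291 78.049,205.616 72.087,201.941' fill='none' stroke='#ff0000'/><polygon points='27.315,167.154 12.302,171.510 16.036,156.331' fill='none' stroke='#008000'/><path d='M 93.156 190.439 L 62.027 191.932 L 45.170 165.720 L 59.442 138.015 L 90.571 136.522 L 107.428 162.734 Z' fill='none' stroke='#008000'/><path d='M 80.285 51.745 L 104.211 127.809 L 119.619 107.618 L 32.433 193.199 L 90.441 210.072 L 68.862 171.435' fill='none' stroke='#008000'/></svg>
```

G21
G90
G0 X23.832 Y102.184
M3 S539
G01 X37.252 Y111.422 F2161
G01 X47.664 Y115.157 F2161
G01 X55.065 Y113.388 F2161
G01 X59.457 Y106.115 F2161
G01 X60.840 Y93.339 F2161
M5
G0 X72.289 Y70.810
M3 S853
G01 X78.453 Y74.135 F584
G01 X84.415 Y70.460 F584
G01 X84.213 Y63.458 F584
G01 X78.049 Y60.133 F584
G01 X72.087 Y63.808 F584
G01 X72.289 Y70.810 F584
M5
G0 X27.315 Y98.595
M3 S279
G01 X12.302 Y94.239 F3261
G01 X16.036 Y109.418 F3261
G01 X27.315 Y98.595 F3261
M5
G0 X93.156 Y75.310
M3 S279
G01 X62.027 Y73.817 F3261
G01 X45.170 Y100.029 F3261
G01 X59.442 Y127.734 F3261
G01 X90.571 Y129.227 F3261
G01 X107.428 Y103.015 F3261
G01 X93.156 Y75.310 F3261
M5
G0 X80.285 Y214.004
M3 S279
G01 X104.211 Y137.940 F3261
G01 X119.619 Y158.131 F3261
G01 X32.433 Y72.550 F3261
G01 X90.441 Y55.677 F3261
G01 X68.862 Y94.314 F3261
M5
G0 X0.000 Y0.000

viewBox `0 0 126.992 265.749` with mm width/height → 1 unit = 1 mm. Flip: y_m = 265.749 − y_svg.

**Shape 1** — `<path>` quadratic bezier, stroke `#ff00ff` → score (S539, F2161). Control points (SVG): P0=(23.832,163.565), P1=(61.145,133.590), P2=(60.840,172.410); sampled at t=k/5. Machine vertices: (23.832,102.184) → (37.252,111.422) → (47.664,115.157) → (55.065,113.388) → (59.457,106.115) → (60.840,93.339). Open path.

**Shape 2** — `<polygon>` regular polygon, stroke `#ff0000` → cut (S853, F584). Machine vertices: (72.289,70.810) → (78.453,74.135) → (84.415,70.460) → (84.213,63.458) → (78.049,60.133) → (72.087,63.808) → (72.289,70.810). Closed: final G1 returns to the first vertex.

**Shape 3** — `<polygon>` regular polygon, stroke `#008000` → engrave (S279, F3261). Machine vertices: (27.315,98.595) → (12.302,94.239) → (16.036,109.418) → (27.315,98.595). Closed: final G1 returns to the first vertex.

**Shape 4** — `<path>` regular polygon, stroke `#008000` → engrave (S279, F3261). Machine vertices: (93.156,75.310) → (62.027,73.817) → (45.170,100.029) → (59.442,127.734) → (90.571,129.227) → (107.428,103.015) → (93.156,75.310). Closed: final G1 returns to the first vertex.

**Shape 5** — `<path>` open polyline, stroke `#008000` → engrave (S279, F3261). Machine vertices: (80.285,214.004) → (104.211,137.940) → (119.619,158.131) → (32.433,72.550) → (90.441,55.677) → (68.862,94.314). Open path.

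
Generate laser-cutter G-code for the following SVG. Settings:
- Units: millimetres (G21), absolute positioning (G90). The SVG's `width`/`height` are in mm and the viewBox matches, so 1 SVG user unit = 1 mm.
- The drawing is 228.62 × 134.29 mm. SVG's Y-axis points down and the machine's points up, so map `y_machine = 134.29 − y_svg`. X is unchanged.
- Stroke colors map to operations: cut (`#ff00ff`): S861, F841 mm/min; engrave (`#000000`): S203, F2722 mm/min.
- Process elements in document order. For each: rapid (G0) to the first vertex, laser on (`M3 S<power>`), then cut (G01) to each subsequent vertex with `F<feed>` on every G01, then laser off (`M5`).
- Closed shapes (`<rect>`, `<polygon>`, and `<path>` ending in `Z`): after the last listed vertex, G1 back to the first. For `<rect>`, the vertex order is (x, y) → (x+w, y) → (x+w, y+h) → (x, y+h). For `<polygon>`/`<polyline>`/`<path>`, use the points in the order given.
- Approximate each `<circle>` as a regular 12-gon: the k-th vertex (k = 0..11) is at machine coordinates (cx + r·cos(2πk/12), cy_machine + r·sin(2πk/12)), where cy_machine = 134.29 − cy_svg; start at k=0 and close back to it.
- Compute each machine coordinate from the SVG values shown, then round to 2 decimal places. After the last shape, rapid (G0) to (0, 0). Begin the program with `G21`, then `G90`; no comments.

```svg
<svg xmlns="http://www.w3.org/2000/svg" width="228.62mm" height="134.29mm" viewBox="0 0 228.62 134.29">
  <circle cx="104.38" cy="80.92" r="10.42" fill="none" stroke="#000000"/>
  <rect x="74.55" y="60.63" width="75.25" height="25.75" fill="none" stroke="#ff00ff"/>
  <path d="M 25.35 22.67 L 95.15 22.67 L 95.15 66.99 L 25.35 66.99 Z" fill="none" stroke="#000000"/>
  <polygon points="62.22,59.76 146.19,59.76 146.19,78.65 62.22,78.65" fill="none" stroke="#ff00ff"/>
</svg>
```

1 u = 1 mm; y_m = 134.29 − y.

[1] `<circle>` circle, #000000→engrave S203 F2722: (114.80,53.37) → (113.40,58.58) → (109.59,62.39) → (104.38,63.79) → (99.17,62.39) → (95.36,58.58) → (93.96,53.37) → (95.36,48.16) → (99.17,44.35) → (104.38,42.95) → (109.59,44.35) → (113.40,48.16) → (114.80,53.37) (closed)

[2] `<rect>` rectangle, #ff00ff→cut S861 F841: (74.55,73.66) → (149.80,73.66) → (149.80,47.91) → (74.55,47.91) → (74.55,73.66) (closed)

[3] `<path>` rectangle, #000000→engrave S203 F2722: (25.35,111.62) → (95.15,111.62) → (95.15,67.30) → (25.35,67.30) → (25.35,111.62) (closed)

[4] `<polygon>` rectangle, #ff00ff→cut S861 F841: (62.22,74.53) → (146.19,74.53) → (146.19,55.64) → (62.22,55.64) → (62.22,74.53) (closed)

G21
G90
G0 X114.80 Y53.37
M3 S203
G01 X113.40 Y58.58 F2722
G01 X109.59 Y62.39 F2722
G01 X104.38 Y63.79 F2722
G01 X99.17 Y62.39 F2722
G01 X95.36 Y58.58 F2722
G01 X93.96 Y53.37 F2722
G01 X95.36 Y48.16 F2722
G01 X99.17 Y44.35 F2722
G01 X104.38 Y42.95 F2722
G01 X109.59 Y44.35 F2722
G01 X113.40 Y48.16 F2722
G01 X114.80 Y53.37 F2722
M5
G0 X74.55 Y73.66
M3 S861
G01 X149.80 Y73.66 F841
G01 X149.80 Y47.91 F841
G01 X74.55 Y47.91 F841
G01 X74.55 Y73.66 F841
M5
G0 X25.35 Y111.62
M3 S203
G01 X95.15 Y111.62 F2722
G01 X95.15 Y67.30 F2722
G01 X25.35 Y67.30 F2722
G01 X25.35 Y111.62 F2722
M5
G0 X62.22 Y74.53
M3 S861
G01 X146.19 Y74.53 F841
G01 X146.19 Y55.64 F841
G01 X62.22 Y55.64 F841
G01 X62.22 Y74.53 F841
M5
G0 X0.00 Y0.00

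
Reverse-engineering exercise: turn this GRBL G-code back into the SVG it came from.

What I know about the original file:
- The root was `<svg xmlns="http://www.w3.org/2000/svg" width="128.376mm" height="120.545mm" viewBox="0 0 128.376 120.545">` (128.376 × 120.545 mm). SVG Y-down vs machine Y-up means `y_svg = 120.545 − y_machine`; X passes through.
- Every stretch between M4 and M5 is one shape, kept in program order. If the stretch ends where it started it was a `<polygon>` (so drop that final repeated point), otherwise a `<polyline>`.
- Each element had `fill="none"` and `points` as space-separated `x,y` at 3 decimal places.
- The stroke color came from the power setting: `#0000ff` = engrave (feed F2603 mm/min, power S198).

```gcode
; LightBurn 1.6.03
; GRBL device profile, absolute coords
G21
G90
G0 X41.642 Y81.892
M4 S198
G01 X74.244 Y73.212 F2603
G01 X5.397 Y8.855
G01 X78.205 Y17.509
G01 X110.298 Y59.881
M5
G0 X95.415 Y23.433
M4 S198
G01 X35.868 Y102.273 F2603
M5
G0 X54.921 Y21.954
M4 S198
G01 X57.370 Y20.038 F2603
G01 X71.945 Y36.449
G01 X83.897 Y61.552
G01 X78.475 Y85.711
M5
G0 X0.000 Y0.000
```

<svg xmlns="http://www.w3.org/2000/svg" width="128.376mm" height="120.545mm" viewBox="0 0 128.376 120.545">
  <polyline points="41.642,38.653 74.244,47.333 5.397,111.690 78.205,103.036 110.298,60.664" fill="none" stroke="#0000ff"/>
  <polyline points="95.415,97.112 35.868,18.272" fill="none" stroke="#0000ff"/>
  <polyline points="54.921,98.591 57.370,100.507 71.945,84.096 83.897,58.993 78.475,34.834" fill="none" stroke="#0000ff"/>
</svg>

y_svg = 120.545 − y_m. Every run uses S198, so all elements get stroke `#0000ff` (engrave).

[1] open run; points: 41.642,38.653 74.244,47.333 5.397,111.690 78.205,103.036 110.298,60.664

[2] open run; points: 95.415,97.112 35.868,18.272

[3] open run; points: 54.921,98.591 57.370,100.507 71.945,84.096 83.897,58.993 78.475,34.834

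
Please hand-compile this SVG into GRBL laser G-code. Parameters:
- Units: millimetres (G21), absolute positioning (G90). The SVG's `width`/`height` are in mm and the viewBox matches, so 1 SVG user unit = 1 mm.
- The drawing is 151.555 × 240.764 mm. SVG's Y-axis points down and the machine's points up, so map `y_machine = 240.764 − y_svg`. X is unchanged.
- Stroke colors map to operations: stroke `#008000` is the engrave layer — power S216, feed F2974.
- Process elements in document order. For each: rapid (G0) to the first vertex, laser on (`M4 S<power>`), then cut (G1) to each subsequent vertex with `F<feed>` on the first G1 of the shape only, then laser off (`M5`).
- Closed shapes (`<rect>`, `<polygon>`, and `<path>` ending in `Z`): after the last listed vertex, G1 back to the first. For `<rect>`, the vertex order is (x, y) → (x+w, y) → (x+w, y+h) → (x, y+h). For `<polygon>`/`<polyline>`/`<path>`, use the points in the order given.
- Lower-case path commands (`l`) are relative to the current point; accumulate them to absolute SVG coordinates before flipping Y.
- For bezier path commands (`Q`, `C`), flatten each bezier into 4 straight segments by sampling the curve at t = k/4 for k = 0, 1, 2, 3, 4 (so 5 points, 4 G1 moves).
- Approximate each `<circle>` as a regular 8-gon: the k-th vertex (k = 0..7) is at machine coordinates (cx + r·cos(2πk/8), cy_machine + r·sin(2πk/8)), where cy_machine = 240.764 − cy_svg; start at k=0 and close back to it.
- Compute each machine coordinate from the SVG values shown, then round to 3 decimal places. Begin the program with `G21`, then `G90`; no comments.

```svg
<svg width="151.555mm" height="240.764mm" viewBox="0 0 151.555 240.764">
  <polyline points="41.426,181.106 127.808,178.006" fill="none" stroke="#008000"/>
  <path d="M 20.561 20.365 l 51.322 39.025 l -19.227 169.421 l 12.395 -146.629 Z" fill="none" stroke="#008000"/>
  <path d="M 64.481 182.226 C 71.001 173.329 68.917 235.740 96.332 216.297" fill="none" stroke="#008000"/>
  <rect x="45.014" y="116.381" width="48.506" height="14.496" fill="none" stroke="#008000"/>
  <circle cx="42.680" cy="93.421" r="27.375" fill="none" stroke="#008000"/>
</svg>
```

G21
G90
G0 X41.426 Y59.658
M4 S216
G1 X127.808 Y62.758 F2974
M5
G0 X20.561 Y220.399
M4 S216
G1 X71.883 Y181.374 F2974
G1 X52.656 Y11.953
G1 X65.051 Y158.582
G1 X20.561 Y220.399
M5
G0 X64.481 Y58.538
M4 S216
G1 X68.353 Y54.234 F2974
G1 X72.571 Y37.548
G1 X80.706 Y22.839
G1 X96.332 Y24.467
M5
G0 X45.014 Y124.383
M4 S216
G1 X93.520 Y124.383 F2974
G1 X93.520 Y109.887
G1 X45.014 Y109.887
G1 X45.014 Y124.383
M5
G0 X70.055 Y147.343
M4 S216
G1 X62.037 Y166.700 F2974
G1 X42.680 Y174.718
G1 X23.323 Y166.700
G1 X15.305 Y147.343
G1 X23.323 Y127.986
G1 X42.680 Y119.968
G1 X62.037 Y127.986
G1 X70.055 Y147.343
M5

Since the viewBox matches the mm dimensions, user units are millimetres directly. The only transform is the Y-flip y_m = 240.764 − y_svg.

Shape 1 is a line segment drawn with `<polyline>`. Its stroke #008000 means engrave at S216, F2974. After flipping Y the toolpath is (41.426,59.658) → (127.808,62.758).

Shape 2 is a closed polygon drawn with `<path>`. Its stroke #008000 means engrave at S216, F2974. After flipping Y the toolpath is (20.561,220.399) → (71.883,181.374) → (52.656,11.953) → (65.051,158.582) → (20.561,220.399), returning to the start.

Shape 3 is a cubic bezier drawn with `<path>`. Its stroke #008000 means engrave at S216, F2974. After flipping Y the toolpath is (64.481,58.538) → (68.353,54.234) → (72.571,37.548) → (80.706,22.839) → (96.332,24.467).

Shape 4 is a rectangle drawn with `<rect>`. Its stroke #008000 means engrave at S216, F2974. After flipping Y the toolpath is (45.014,124.383) → (93.520,124.383) → (93.520,109.887) → (45.014,109.887) → (45.014,124.383), returning to the start.

Shape 5 is a circle drawn with `<circle>`. Its stroke #008000 means engrave at S216, F2974. After flipping Y the toolpath is (70.055,147.343) → (62.037,166.700) → (42.680,174.718) → (23.323,166.700) → (15.305,147.343) → (23.323,127.986) → (42.680,119.968) → (62.037,127.986) → (70.055,147.343), returning to the start.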